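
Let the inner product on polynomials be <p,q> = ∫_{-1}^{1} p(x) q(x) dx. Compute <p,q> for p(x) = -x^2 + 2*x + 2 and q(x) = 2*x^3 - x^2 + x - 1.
<p,q> = -4/3

Expand the product: p(x)·q(x) = -2*x^5 + 5*x^4 + x^3 + x^2 - 2.
∫_{-1}^{1} of each monomial x^k gives [2/(k+1) if k even, 0 if k odd]. Integrating term-by-term (or equivalently evaluating the antiderivative F(x) = -x^6/3 + x^5 + x^4/4 + x^3/3 - 2*x at the endpoints):
  F(1) − F(−1) = -3/4 − (7/12) = -4/3.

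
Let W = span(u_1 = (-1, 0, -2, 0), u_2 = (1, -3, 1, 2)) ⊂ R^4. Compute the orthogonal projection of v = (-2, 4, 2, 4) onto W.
proj_W(v) = (8/33, 13/11, 29/33, -26/33)

Set up U = [u_1 | ... | u_2] ∈ R^(4×2). The projector onto W = col(U) is P = U (U^T U)^(-1) U^T.
Compute U^T U =
  [5, -3]
  [-3, 15],
and U^T v = (-2, -4).
Solve U^T U · c = U^T v for the coefficients: c = (-7/11, -13/33). The projection is proj_W(v) = U c.
Check: (v - proj_W(v)) · u_1 = 0  (should be 0).
Check: (v - proj_W(v)) · u_2 = 0  (should be 0).
Result: proj_W(v) = (8/33, 13/11, 29/33, -26/33).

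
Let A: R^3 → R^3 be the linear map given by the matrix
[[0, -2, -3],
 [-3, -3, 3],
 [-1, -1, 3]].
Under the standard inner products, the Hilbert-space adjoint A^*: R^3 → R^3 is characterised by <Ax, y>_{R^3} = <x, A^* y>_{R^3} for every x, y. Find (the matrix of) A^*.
A^* = A^T =
[[0, -3, -1],
 [-2, -3, -1],
 [-3, 3, 3]]

For real matrices with standard dot products, the defining identity <Ax, y> = <x, A^* y> gives (Ax)^T y = x^T (A^*) y, i.e. x^T A^T y = x^T (A^*) y. Since this holds for all x, y, we must have A^* = A^T. Therefore
A^* =
[[0, -3, -1],
 [-2, -3, -1],
 [-3, 3, 3]].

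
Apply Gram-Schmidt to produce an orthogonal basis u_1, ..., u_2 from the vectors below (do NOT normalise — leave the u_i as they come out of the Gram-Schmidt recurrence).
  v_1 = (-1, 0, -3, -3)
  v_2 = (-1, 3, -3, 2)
Orthogonal basis:
  u_1 = (-1, 0, -3, -3)
  u_2 = (-15/19, 3, -45/19, 50/19)

Apply the Gram-Schmidt recurrence
  u_1 = v_1
  u_i = v_i − Σ_{j<i} ((v_i · u_j) / (u_j · u_j)) · u_j.

Step by step this gives:
  u_1 = (-1, 0, -3, -3)
  u_2 = (-15/19, 3, -45/19, 50/19)

Orthogonality check:
  u_2 · u_1 = 0 (should be 0)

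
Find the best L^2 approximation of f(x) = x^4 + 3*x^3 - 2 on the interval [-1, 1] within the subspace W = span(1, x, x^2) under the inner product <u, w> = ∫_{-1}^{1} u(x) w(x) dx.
g(x) = 6*x^2/7 + 9*x/5 - 73/35

The best approximation g ∈ W is the orthogonal projection of f onto W. Writing g = a_0 + a_1 x + a_2 x^2, the coefficients solve the normal equations G · a = b where
  G_{ij} = <φ_i, φ_j> and b_i = <f, φ_i>, with φ_0 = 1, φ_1 = x, φ_2 = x^2.
G =
  [2, 0, 2/3]
  [0, 2/3, 0]
  [2/3, 0, 2/5],
b = (-18/5, 6/5, -22/21).
Solving gives a_0 = -73/35, a_1 = 9/5, a_2 = 6/7, so
  g(x) = 6*x^2/7 + 9*x/5 - 73/35.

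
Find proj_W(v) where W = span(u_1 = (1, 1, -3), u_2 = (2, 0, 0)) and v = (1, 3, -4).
proj_W(v) = (1, 3/2, -9/2)

Set up U = [u_1 | ... | u_2] ∈ R^(3×2). The projector onto W = col(U) is P = U (U^T U)^(-1) U^T.
Compute U^T U =
  [11, 2]
  [2, 4],
and U^T v = (16, 2).
Solve U^T U · c = U^T v for the coefficients: c = (3/2, -1/4). The projection is proj_W(v) = U c.
Check: (v - proj_W(v)) · u_1 = 0  (should be 0).
Check: (v - proj_W(v)) · u_2 = 0  (should be 0).
Result: proj_W(v) = (1, 3/2, -9/2).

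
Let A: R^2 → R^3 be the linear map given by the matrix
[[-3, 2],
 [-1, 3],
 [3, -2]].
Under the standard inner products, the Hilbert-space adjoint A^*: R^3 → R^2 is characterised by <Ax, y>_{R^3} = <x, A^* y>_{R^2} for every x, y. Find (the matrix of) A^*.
A^* = A^T =
[[-3, -1, 3],
 [2, 3, -2]]

For real matrices with standard dot products, the defining identity <Ax, y> = <x, A^* y> gives (Ax)^T y = x^T (A^*) y, i.e. x^T A^T y = x^T (A^*) y. Since this holds for all x, y, we must have A^* = A^T. Therefore
A^* =
[[-3, -1, 3],
 [2, 3, -2]].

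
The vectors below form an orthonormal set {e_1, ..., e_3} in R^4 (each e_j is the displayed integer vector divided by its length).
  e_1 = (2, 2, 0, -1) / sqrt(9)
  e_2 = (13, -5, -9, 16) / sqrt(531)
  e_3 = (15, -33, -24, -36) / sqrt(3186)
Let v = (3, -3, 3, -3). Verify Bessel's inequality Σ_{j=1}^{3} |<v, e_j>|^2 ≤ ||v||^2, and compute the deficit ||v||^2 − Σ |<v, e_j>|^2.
Σ |<v, e_j>|^2 = 12; ||v||^2 = 36; deficit = 24

Write each e_j = u_j / sqrt(<u_j, u_j>) where u_j is the displayed integer vector. Then <v, e_j> = <v, u_j> / sqrt(<u_j, u_j>), so |<v, e_j>|^2 = <v, u_j>^2 / <u_j, u_j>.
Coefficients: <v, e_1> = 3/sqrt(9), <v, e_2> = -21/sqrt(531), <v, e_3> = 180/sqrt(3186).
Square and sum: Σ |<v, e_j>|^2 = 12.
Compute ||v||^2 = v·v = 36.
Deficit = 36 − 12 = 24 ≥ 0, confirming Bessel's inequality. (The deficit equals ||v − Σ <v,e_j> e_j||^2, the squared distance from v to span{e_j}.)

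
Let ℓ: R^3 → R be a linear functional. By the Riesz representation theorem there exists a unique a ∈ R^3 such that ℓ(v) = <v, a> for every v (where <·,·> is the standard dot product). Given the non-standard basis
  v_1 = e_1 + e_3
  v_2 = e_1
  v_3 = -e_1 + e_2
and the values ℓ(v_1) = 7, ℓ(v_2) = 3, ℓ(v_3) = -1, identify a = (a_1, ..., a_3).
a = (3, 2, 4)

Write a = (a_1, ..., a_3) in the standard basis. For each basis vector v_i, ℓ(v_i) = <v_i, a> is a linear equation in the a_j's. Collect the n equations into a matrix system V a = ℓ, where row i of V is v_i (expressed in the standard basis). Since V is invertible (lower-triangular with 1s on the diagonal, up to permutation), solve by back-substitution:
  V =
[[1, 0, 1],
 [1, 0, 0],
 [-1, 1, 0]]
  V a = (7, 3, -1)
Solving gives a = (3, 2, 4).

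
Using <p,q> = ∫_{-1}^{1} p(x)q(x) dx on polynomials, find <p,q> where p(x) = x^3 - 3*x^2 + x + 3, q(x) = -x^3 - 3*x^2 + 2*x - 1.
<p,q> = -104/21

Expand the product: p(x)·q(x) = -x^6 + 10*x^4 - 13*x^3 - 4*x^2 + 5*x - 3.
∫_{-1}^{1} of each monomial x^k gives [2/(k+1) if k even, 0 if k odd]. Integrating term-by-term (or equivalently evaluating the antiderivative F(x) = -x^7/7 + 2*x^5 - 13*x^4/4 - 4*x^3/3 + 5*x^2/2 - 3*x at the endpoints):
  F(1) − F(−1) = -271/84 − (145/84) = -104/21.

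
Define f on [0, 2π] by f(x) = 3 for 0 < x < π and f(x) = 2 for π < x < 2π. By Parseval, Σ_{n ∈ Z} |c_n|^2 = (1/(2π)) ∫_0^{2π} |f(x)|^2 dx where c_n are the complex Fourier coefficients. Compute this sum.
Σ |c_n|^2 = 13/2

Parseval equates the L^2 energy of f (normalised by 1/(2π)) with the ℓ^2 sum of its Fourier coefficients: (1/(2π)) ∫_0^{2π} |f|^2 = Σ |c_n|^2.
Compute the left side: (1/(2π)) [∫_0^π 3^2 dx + ∫_π^{2π} 2^2 dx] = (1/(2π)) · (9π + 4π) = (9 + 4)/2 = 13/2.
So Σ_{n ∈ Z} |c_n|^2 = 13/2.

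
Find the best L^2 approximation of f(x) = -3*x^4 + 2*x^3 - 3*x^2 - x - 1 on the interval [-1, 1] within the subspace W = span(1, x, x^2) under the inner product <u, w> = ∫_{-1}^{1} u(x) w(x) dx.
g(x) = -39*x^2/7 + x/5 - 26/35

The best approximation g ∈ W is the orthogonal projection of f onto W. Writing g = a_0 + a_1 x + a_2 x^2, the coefficients solve the normal equations G · a = b where
  G_{ij} = <φ_i, φ_j> and b_i = <f, φ_i>, with φ_0 = 1, φ_1 = x, φ_2 = x^2.
G =
  [2, 0, 2/3]
  [0, 2/3, 0]
  [2/3, 0, 2/5],
b = (-26/5, 2/15, -286/105).
Solving gives a_0 = -26/35, a_1 = 1/5, a_2 = -39/7, so
  g(x) = -39*x^2/7 + x/5 - 26/35.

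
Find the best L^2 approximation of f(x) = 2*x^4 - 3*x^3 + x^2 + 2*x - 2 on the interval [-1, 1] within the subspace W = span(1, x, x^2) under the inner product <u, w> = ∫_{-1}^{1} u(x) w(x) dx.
g(x) = 19*x^2/7 + x/5 - 76/35

The best approximation g ∈ W is the orthogonal projection of f onto W. Writing g = a_0 + a_1 x + a_2 x^2, the coefficients solve the normal equations G · a = b where
  G_{ij} = <φ_i, φ_j> and b_i = <f, φ_i>, with φ_0 = 1, φ_1 = x, φ_2 = x^2.
G =
  [2, 0, 2/3]
  [0, 2/3, 0]
  [2/3, 0, 2/5],
b = (-38/15, 2/15, -38/105).
Solving gives a_0 = -76/35, a_1 = 1/5, a_2 = 19/7, so
  g(x) = 19*x^2/7 + x/5 - 76/35.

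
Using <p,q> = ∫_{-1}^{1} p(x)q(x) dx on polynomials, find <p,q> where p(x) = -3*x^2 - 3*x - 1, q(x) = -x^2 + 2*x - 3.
<p,q> = 148/15

Expand the product: p(x)·q(x) = 3*x^4 - 3*x^3 + 4*x^2 + 7*x + 3.
∫_{-1}^{1} of each monomial x^k gives [2/(k+1) if k even, 0 if k odd]. Integrating term-by-term (or equivalently evaluating the antiderivative F(x) = 3*x^5/5 - 3*x^4/4 + 4*x^3/3 + 7*x^2/2 + 3*x at the endpoints):
  F(1) − F(−1) = 461/60 − (-131/60) = 148/15.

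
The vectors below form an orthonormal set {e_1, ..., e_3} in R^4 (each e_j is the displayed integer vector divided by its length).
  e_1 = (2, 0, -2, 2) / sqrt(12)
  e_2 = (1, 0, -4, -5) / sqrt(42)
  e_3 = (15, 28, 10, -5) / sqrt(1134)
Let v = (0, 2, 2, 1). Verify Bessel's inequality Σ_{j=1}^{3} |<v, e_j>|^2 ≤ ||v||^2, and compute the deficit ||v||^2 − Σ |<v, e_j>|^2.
Σ |<v, e_j>|^2 = 713/81; ||v||^2 = 9; deficit = 16/81

Write each e_j = u_j / sqrt(<u_j, u_j>) where u_j is the displayed integer vector. Then <v, e_j> = <v, u_j> / sqrt(<u_j, u_j>), so |<v, e_j>|^2 = <v, u_j>^2 / <u_j, u_j>.
Coefficients: <v, e_1> = -2/sqrt(12), <v, e_2> = -13/sqrt(42), <v, e_3> = 71/sqrt(1134).
Square and sum: Σ |<v, e_j>|^2 = 713/81.
Compute ||v||^2 = v·v = 9.
Deficit = 9 − 713/81 = 16/81 ≥ 0, confirming Bessel's inequality. (The deficit equals ||v − Σ <v,e_j> e_j||^2, the squared distance from v to span{e_j}.)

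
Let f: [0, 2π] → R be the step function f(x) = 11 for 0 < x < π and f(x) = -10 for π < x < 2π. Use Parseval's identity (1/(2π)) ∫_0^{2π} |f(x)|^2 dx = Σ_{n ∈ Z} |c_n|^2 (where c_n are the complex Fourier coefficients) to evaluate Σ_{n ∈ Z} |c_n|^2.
Σ |c_n|^2 = 221/2

Parseval equates the L^2 energy of f (normalised by 1/(2π)) with the ℓ^2 sum of its Fourier coefficients: (1/(2π)) ∫_0^{2π} |f|^2 = Σ |c_n|^2.
Compute the left side: (1/(2π)) [∫_0^π 11^2 dx + ∫_π^{2π} (-10)^2 dx] = (1/(2π)) · (121π + 100π) = (121 + 100)/2 = 221/2.
So Σ_{n ∈ Z} |c_n|^2 = 221/2.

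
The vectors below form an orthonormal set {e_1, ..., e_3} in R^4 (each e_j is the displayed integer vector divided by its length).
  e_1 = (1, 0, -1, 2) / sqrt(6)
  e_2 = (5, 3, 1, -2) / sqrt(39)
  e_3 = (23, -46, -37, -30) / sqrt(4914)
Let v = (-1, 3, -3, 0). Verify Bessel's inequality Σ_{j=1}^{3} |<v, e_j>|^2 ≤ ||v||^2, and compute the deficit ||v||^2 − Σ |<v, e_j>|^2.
Σ |<v, e_j>|^2 = 227/189; ||v||^2 = 19; deficit = 3364/189

Write each e_j = u_j / sqrt(<u_j, u_j>) where u_j is the displayed integer vector. Then <v, e_j> = <v, u_j> / sqrt(<u_j, u_j>), so |<v, e_j>|^2 = <v, u_j>^2 / <u_j, u_j>.
Coefficients: <v, e_1> = 2/sqrt(6), <v, e_2> = 1/sqrt(39), <v, e_3> = -50/sqrt(4914).
Square and sum: Σ |<v, e_j>|^2 = 227/189.
Compute ||v||^2 = v·v = 19.
Deficit = 19 − 227/189 = 3364/189 ≥ 0, confirming Bessel's inequality. (The deficit equals ||v − Σ <v,e_j> e_j||^2, the squared distance from v to span{e_j}.)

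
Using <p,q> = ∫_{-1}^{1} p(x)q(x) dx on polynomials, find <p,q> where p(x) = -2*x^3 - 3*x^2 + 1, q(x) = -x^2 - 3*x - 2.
<p,q> = 44/15

Expand the product: p(x)·q(x) = 2*x^5 + 9*x^4 + 13*x^3 + 5*x^2 - 3*x - 2.
∫_{-1}^{1} of each monomial x^k gives [2/(k+1) if k even, 0 if k odd]. Integrating term-by-term (or equivalently evaluating the antiderivative F(x) = x^6/3 + 9*x^5/5 + 13*x^4/4 + 5*x^3/3 - 3*x^2/2 - 2*x at the endpoints):
  F(1) − F(−1) = 71/20 − (37/60) = 44/15.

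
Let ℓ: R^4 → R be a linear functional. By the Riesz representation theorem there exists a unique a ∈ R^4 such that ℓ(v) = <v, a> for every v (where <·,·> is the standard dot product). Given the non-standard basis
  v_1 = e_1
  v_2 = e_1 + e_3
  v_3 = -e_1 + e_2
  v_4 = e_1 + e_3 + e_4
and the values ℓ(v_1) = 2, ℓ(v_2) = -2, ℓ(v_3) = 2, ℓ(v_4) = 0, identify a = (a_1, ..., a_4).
a = (2, 4, -4, 2)

Write a = (a_1, ..., a_4) in the standard basis. For each basis vector v_i, ℓ(v_i) = <v_i, a> is a linear equation in the a_j's. Collect the n equations into a matrix system V a = ℓ, where row i of V is v_i (expressed in the standard basis). Since V is invertible (lower-triangular with 1s on the diagonal, up to permutation), solve by back-substitution:
  V =
[[1, 0, 0, 0],
 [1, 0, 1, 0],
 [-1, 1, 0, 0],
 [1, 0, 1, 1]]
  V a = (2, -2, 2, 0)
Solving gives a = (2, 4, -4, 2).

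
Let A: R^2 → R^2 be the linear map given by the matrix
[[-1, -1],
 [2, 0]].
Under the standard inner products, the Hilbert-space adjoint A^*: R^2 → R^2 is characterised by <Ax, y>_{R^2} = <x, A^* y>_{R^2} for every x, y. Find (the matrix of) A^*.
A^* = A^T =
[[-1, 2],
 [-1, 0]]

For real matrices with standard dot products, the defining identity <Ax, y> = <x, A^* y> gives (Ax)^T y = x^T (A^*) y, i.e. x^T A^T y = x^T (A^*) y. Since this holds for all x, y, we must have A^* = A^T. Therefore
A^* =
[[-1, 2],
 [-1, 0]].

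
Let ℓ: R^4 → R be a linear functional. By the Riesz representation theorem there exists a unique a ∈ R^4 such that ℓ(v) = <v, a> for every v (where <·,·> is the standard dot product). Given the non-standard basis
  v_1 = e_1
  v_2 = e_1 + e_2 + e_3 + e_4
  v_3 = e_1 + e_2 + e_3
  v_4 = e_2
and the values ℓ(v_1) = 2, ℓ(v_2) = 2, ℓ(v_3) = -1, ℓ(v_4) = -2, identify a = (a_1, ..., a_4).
a = (2, -2, -1, 3)

Write a = (a_1, ..., a_4) in the standard basis. For each basis vector v_i, ℓ(v_i) = <v_i, a> is a linear equation in the a_j's. Collect the n equations into a matrix system V a = ℓ, where row i of V is v_i (expressed in the standard basis). Since V is invertible (lower-triangular with 1s on the diagonal, up to permutation), solve by back-substitution:
  V =
[[1, 0, 0, 0],
 [1, 1, 1, 1],
 [1, 1, 1, 0],
 [0, 1, 0, 0]]
  V a = (2, 2, -1, -2)
Solving gives a = (2, -2, -1, 3).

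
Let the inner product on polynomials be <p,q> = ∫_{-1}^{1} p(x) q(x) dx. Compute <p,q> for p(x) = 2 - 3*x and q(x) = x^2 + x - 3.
<p,q> = -38/3

Expand the product: p(x)·q(x) = -3*x^3 - x^2 + 11*x - 6.
∫_{-1}^{1} of each monomial x^k gives [2/(k+1) if k even, 0 if k odd]. Integrating term-by-term (or equivalently evaluating the antiderivative F(x) = -3*x^4/4 - x^3/3 + 11*x^2/2 - 6*x at the endpoints):
  F(1) − F(−1) = -19/12 − (133/12) = -38/3.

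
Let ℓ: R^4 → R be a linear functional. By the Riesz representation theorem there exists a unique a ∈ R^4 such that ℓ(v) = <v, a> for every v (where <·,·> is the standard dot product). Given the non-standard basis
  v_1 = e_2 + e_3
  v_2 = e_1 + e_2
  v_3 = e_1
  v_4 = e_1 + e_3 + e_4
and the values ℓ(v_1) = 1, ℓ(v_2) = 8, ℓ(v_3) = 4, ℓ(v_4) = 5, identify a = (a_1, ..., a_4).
a = (4, 4, -3, 4)

Write a = (a_1, ..., a_4) in the standard basis. For each basis vector v_i, ℓ(v_i) = <v_i, a> is a linear equation in the a_j's. Collect the n equations into a matrix system V a = ℓ, where row i of V is v_i (expressed in the standard basis). Since V is invertible (lower-triangular with 1s on the diagonal, up to permutation), solve by back-substitution:
  V =
[[0, 1, 1, 0],
 [1, 1, 0, 0],
 [1, 0, 0, 0],
 [1, 0, 1, 1]]
  V a = (1, 8, 4, 5)
Solving gives a = (4, 4, -3, 4).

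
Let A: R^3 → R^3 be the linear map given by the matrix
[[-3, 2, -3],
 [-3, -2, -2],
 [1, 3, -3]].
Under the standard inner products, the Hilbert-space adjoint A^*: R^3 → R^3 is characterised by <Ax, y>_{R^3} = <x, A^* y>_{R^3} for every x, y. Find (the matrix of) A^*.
A^* = A^T =
[[-3, -3, 1],
 [2, -2, 3],
 [-3, -2, -3]]

For real matrices with standard dot products, the defining identity <Ax, y> = <x, A^* y> gives (Ax)^T y = x^T (A^*) y, i.e. x^T A^T y = x^T (A^*) y. Since this holds for all x, y, we must have A^* = A^T. Therefore
A^* =
[[-3, -3, 1],
 [2, -2, 3],
 [-3, -2, -3]].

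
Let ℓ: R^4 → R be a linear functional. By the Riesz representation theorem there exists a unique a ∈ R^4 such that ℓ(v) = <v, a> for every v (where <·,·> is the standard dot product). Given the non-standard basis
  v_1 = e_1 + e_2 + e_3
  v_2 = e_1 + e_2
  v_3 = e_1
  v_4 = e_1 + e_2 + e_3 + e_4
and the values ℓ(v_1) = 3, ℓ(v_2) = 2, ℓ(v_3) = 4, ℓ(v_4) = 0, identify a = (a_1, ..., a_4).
a = (4, -2, 1, -3)

Write a = (a_1, ..., a_4) in the standard basis. For each basis vector v_i, ℓ(v_i) = <v_i, a> is a linear equation in the a_j's. Collect the n equations into a matrix system V a = ℓ, where row i of V is v_i (expressed in the standard basis). Since V is invertible (lower-triangular with 1s on the diagonal, up to permutation), solve by back-substitution:
  V =
[[1, 1, 1, 0],
 [1, 1, 0, 0],
 [1, 0, 0, 0],
 [1, 1, 1, 1]]
  V a = (3, 2, 4, 0)
Solving gives a = (4, -2, 1, -3).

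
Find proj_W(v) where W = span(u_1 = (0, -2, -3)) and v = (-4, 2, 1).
proj_W(v) = (0, 14/13, 21/13)

Set up U = [u_1 | ... | u_1] ∈ R^(3×1). The projector onto W = col(U) is P = U (U^T U)^(-1) U^T.
Compute U^T U =
  [13],
and U^T v = (-7).
Solve U^T U · c = U^T v for the coefficients: c = (-7/13). The projection is proj_W(v) = U c.
Check: (v - proj_W(v)) · u_1 = 0  (should be 0).
Result: proj_W(v) = (0, 14/13, 21/13).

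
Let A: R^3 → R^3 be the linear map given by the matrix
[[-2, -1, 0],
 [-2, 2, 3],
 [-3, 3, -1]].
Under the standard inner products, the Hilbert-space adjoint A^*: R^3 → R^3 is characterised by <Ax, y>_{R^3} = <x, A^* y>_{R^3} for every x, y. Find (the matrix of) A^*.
A^* = A^T =
[[-2, -2, -3],
 [-1, 2, 3],
 [0, 3, -1]]

For real matrices with standard dot products, the defining identity <Ax, y> = <x, A^* y> gives (Ax)^T y = x^T (A^*) y, i.e. x^T A^T y = x^T (A^*) y. Since this holds for all x, y, we must have A^* = A^T. Therefore
A^* =
[[-2, -2, -3],
 [-1, 2, 3],
 [0, 3, -1]].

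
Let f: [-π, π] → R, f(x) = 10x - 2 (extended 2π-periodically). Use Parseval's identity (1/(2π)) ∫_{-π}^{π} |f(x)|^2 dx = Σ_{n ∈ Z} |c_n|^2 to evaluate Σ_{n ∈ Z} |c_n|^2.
Σ |c_n|^2 = 100π^2/3 + 4

Expand and integrate term by term over [-π, π]:
  ∫ (10x)^2 dx = 100·(2π^3/3); ∫ 2·10·(-2)·x dx = 0 (odd integrand); ∫ (-2)^2 dx = 4·2π.
So (1/(2π)) ∫_{-π}^{π} (10x - 2)^2 dx = 100π^2/3 + 4 = 100π^2/3 + 4.
Parseval ⇒ Σ |c_n|^2 = 100π^2/3 + 4.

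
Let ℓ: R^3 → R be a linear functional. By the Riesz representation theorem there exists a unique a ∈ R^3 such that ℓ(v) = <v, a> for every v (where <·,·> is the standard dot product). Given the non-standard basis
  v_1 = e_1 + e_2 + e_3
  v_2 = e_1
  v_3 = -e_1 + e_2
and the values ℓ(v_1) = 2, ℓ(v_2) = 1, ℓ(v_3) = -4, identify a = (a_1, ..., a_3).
a = (1, -3, 4)

Write a = (a_1, ..., a_3) in the standard basis. For each basis vector v_i, ℓ(v_i) = <v_i, a> is a linear equation in the a_j's. Collect the n equations into a matrix system V a = ℓ, where row i of V is v_i (expressed in the standard basis). Since V is invertible (lower-triangular with 1s on the diagonal, up to permutation), solve by back-substitution:
  V =
[[1, 1, 1],
 [1, 0, 0],
 [-1, 1, 0]]
  V a = (2, 1, -4)
Solving gives a = (1, -3, 4).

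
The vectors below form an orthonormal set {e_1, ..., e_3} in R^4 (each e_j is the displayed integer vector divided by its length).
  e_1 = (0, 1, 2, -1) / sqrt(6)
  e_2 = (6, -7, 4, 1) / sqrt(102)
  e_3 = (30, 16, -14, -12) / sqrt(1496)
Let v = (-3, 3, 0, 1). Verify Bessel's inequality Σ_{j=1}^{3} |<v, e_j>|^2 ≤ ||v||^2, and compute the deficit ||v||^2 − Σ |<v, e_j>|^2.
Σ |<v, e_j>|^2 = 369/22; ||v||^2 = 19; deficit = 49/22

Write each e_j = u_j / sqrt(<u_j, u_j>) where u_j is the displayed integer vector. Then <v, e_j> = <v, u_j> / sqrt(<u_j, u_j>), so |<v, e_j>|^2 = <v, u_j>^2 / <u_j, u_j>.
Coefficients: <v, e_1> = 2/sqrt(6), <v, e_2> = -38/sqrt(102), <v, e_3> = -54/sqrt(1496).
Square and sum: Σ |<v, e_j>|^2 = 369/22.
Compute ||v||^2 = v·v = 19.
Deficit = 19 − 369/22 = 49/22 ≥ 0, confirming Bessel's inequality. (The deficit equals ||v − Σ <v,e_j> e_j||^2, the squared distance from v to span{e_j}.)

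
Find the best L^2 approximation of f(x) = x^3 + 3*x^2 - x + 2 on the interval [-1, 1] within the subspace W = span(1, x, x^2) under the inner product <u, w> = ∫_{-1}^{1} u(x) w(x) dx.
g(x) = 3*x^2 - 2*x/5 + 2

The best approximation g ∈ W is the orthogonal projection of f onto W. Writing g = a_0 + a_1 x + a_2 x^2, the coefficients solve the normal equations G · a = b where
  G_{ij} = <φ_i, φ_j> and b_i = <f, φ_i>, with φ_0 = 1, φ_1 = x, φ_2 = x^2.
G =
  [2, 0, 2/3]
  [0, 2/3, 0]
  [2/3, 0, 2/5],
b = (6, -4/15, 38/15).
Solving gives a_0 = 2, a_1 = -2/5, a_2 = 3, so
  g(x) = 3*x^2 - 2*x/5 + 2.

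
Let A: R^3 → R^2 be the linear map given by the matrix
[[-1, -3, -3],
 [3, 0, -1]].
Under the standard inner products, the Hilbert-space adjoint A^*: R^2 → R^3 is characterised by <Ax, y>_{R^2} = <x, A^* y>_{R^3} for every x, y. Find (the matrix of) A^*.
A^* = A^T =
[[-1, 3],
 [-3, 0],
 [-3, -1]]

For real matrices with standard dot products, the defining identity <Ax, y> = <x, A^* y> gives (Ax)^T y = x^T (A^*) y, i.e. x^T A^T y = x^T (A^*) y. Since this holds for all x, y, we must have A^* = A^T. Therefore
A^* =
[[-1, 3],
 [-3, 0],
 [-3, -1]].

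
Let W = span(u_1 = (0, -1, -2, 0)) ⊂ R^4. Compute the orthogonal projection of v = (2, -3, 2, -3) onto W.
proj_W(v) = (0, 1/5, 2/5, 0)

Set up U = [u_1 | ... | u_1] ∈ R^(4×1). The projector onto W = col(U) is P = U (U^T U)^(-1) U^T.
Compute U^T U =
  [5],
and U^T v = (-1).
Solve U^T U · c = U^T v for the coefficients: c = (-1/5). The projection is proj_W(v) = U c.
Check: (v - proj_W(v)) · u_1 = 0  (should be 0).
Result: proj_W(v) = (0, 1/5, 2/5, 0).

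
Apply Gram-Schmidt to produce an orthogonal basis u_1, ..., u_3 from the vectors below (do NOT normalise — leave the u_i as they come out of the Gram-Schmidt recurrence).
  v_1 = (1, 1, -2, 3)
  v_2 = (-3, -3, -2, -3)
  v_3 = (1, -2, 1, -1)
Orthogonal basis:
  u_1 = (1, 1, -2, 3)
  u_2 = (-34/15, -34/15, -52/15, -4/5)
  u_3 = (117/86, -141/86, 6/43, 8/43)

Apply the Gram-Schmidt recurrence
  u_1 = v_1
  u_i = v_i − Σ_{j<i} ((v_i · u_j) / (u_j · u_j)) · u_j.

Step by step this gives:
  u_1 = (1, 1, -2, 3)
  u_2 = (-34/15, -34/15, -52/15, -4/5)
  u_3 = (117/86, -141/86, 6/43, 8/43)

Orthogonality check:
  u_2 · u_1 = 0 (should be 0)
  u_3 · u_1 = 0 (should be 0)
  u_3 · u_2 = 0 (should be 0)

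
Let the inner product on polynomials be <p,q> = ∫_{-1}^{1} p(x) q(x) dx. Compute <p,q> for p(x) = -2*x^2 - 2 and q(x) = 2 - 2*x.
<p,q> = -32/3

Expand the product: p(x)·q(x) = 4*x^3 - 4*x^2 + 4*x - 4.
∫_{-1}^{1} of each monomial x^k gives [2/(k+1) if k even, 0 if k odd]. Integrating term-by-term (or equivalently evaluating the antiderivative F(x) = x^4 - 4*x^3/3 + 2*x^2 - 4*x at the endpoints):
  F(1) − F(−1) = -7/3 − (25/3) = -32/3.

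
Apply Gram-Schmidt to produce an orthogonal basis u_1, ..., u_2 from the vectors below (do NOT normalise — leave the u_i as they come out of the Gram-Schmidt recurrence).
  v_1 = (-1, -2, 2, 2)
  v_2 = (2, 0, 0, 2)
Orthogonal basis:
  u_1 = (-1, -2, 2, 2)
  u_2 = (28/13, 4/13, -4/13, 22/13)

Apply the Gram-Schmidt recurrence
  u_1 = v_1
  u_i = v_i − Σ_{j<i} ((v_i · u_j) / (u_j · u_j)) · u_j.

Step by step this gives:
  u_1 = (-1, -2, 2, 2)
  u_2 = (28/13, 4/13, -4/13, 22/13)

Orthogonality check:
  u_2 · u_1 = 0 (should be 0)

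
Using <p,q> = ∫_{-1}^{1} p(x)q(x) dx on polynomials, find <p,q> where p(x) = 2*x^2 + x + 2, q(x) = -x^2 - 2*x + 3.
<p,q> = 188/15

Expand the product: p(x)·q(x) = -2*x^4 - 5*x^3 + 2*x^2 - x + 6.
∫_{-1}^{1} of each monomial x^k gives [2/(k+1) if k even, 0 if k odd]. Integrating term-by-term (or equivalently evaluating the antiderivative F(x) = -2*x^5/5 - 5*x^4/4 + 2*x^3/3 - x^2/2 + 6*x at the endpoints):
  F(1) − F(−1) = 271/60 − (-481/60) = 188/15.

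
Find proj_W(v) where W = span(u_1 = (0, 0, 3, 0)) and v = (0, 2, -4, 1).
proj_W(v) = (0, 0, -4, 0)

Set up U = [u_1 | ... | u_1] ∈ R^(4×1). The projector onto W = col(U) is P = U (U^T U)^(-1) U^T.
Compute U^T U =
  [9],
and U^T v = (-12).
Solve U^T U · c = U^T v for the coefficients: c = (-4/3). The projection is proj_W(v) = U c.
Check: (v - proj_W(v)) · u_1 = 0  (should be 0).
Result: proj_W(v) = (0, 0, -4, 0).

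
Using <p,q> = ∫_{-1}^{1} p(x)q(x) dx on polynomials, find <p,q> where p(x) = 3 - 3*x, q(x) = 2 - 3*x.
<p,q> = 18

Expand the product: p(x)·q(x) = 9*x^2 - 15*x + 6.
∫_{-1}^{1} of each monomial x^k gives [2/(k+1) if k even, 0 if k odd]. Integrating term-by-term (or equivalently evaluating the antiderivative F(x) = 3*x^3 - 15*x^2/2 + 6*x at the endpoints):
  F(1) − F(−1) = 3/2 − (-33/2) = 18.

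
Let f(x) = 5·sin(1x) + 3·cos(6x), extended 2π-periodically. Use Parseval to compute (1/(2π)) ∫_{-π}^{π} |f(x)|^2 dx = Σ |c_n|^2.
Σ |c_n|^2 = 17

Expand |f|^2 and use orthogonality of {sin(nx), cos(mx)} on [-π, π]:
  ∫_{-π}^{π} sin(nx)^2 dx = π, ∫ cos(mx)^2 dx = π, and cross terms integrate to 0.
So ∫_{-π}^{π} f(x)^2 dx = 5^2 · π + 3^2 · π = (25 + 9)π.
Divide by 2π: (25 + 9)/2 = 17.
By Parseval, this equals Σ |c_n|^2.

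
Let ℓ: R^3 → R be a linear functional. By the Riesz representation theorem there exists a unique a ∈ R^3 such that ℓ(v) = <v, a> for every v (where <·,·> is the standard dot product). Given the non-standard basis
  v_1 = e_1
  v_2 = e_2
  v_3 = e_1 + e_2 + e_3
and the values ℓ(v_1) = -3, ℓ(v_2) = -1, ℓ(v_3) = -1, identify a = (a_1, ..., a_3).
a = (-3, -1, 3)

Write a = (a_1, ..., a_3) in the standard basis. For each basis vector v_i, ℓ(v_i) = <v_i, a> is a linear equation in the a_j's. Collect the n equations into a matrix system V a = ℓ, where row i of V is v_i (expressed in the standard basis). Since V is invertible (lower-triangular with 1s on the diagonal, up to permutation), solve by back-substitution:
  V =
[[1, 0, 0],
 [0, 1, 0],
 [1, 1, 1]]
  V a = (-3, -1, -1)
Solving gives a = (-3, -1, 3).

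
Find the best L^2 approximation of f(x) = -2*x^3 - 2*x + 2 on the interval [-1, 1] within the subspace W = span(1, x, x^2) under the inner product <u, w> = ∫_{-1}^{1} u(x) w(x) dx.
g(x) = 2 - 16*x/5

The best approximation g ∈ W is the orthogonal projection of f onto W. Writing g = a_0 + a_1 x + a_2 x^2, the coefficients solve the normal equations G · a = b where
  G_{ij} = <φ_i, φ_j> and b_i = <f, φ_i>, with φ_0 = 1, φ_1 = x, φ_2 = x^2.
G =
  [2, 0, 2/3]
  [0, 2/3, 0]
  [2/3, 0, 2/5],
b = (4, -32/15, 4/3).
Solving gives a_0 = 2, a_1 = -16/5, a_2 = 0, so
  g(x) = 2 - 16*x/5.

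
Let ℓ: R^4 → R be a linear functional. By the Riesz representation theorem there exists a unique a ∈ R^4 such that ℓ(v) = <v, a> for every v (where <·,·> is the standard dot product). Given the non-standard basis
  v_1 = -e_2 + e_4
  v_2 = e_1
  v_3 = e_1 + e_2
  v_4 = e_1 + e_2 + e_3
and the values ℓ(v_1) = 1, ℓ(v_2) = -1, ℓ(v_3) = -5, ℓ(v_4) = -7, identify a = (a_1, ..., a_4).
a = (-1, -4, -2, -3)

Write a = (a_1, ..., a_4) in the standard basis. For each basis vector v_i, ℓ(v_i) = <v_i, a> is a linear equation in the a_j's. Collect the n equations into a matrix system V a = ℓ, where row i of V is v_i (expressed in the standard basis). Since V is invertible (lower-triangular with 1s on the diagonal, up to permutation), solve by back-substitution:
  V =
[[0, -1, 0, 1],
 [1, 0, 0, 0],
 [1, 1, 0, 0],
 [1, 1, 1, 0]]
  V a = (1, -1, -5, -7)
Solving gives a = (-1, -4, -2, -3).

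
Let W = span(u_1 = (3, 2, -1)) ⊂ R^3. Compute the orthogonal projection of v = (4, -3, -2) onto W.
proj_W(v) = (12/7, 8/7, -4/7)

Set up U = [u_1 | ... | u_1] ∈ R^(3×1). The projector onto W = col(U) is P = U (U^T U)^(-1) U^T.
Compute U^T U =
  [14],
and U^T v = (8).
Solve U^T U · c = U^T v for the coefficients: c = (4/7). The projection is proj_W(v) = U c.
Check: (v - proj_W(v)) · u_1 = 0  (should be 0).
Result: proj_W(v) = (12/7, 8/7, -4/7).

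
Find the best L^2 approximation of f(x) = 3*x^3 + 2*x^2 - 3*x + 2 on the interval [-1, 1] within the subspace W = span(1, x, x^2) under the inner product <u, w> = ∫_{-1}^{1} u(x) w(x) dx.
g(x) = 2*x^2 - 6*x/5 + 2

The best approximation g ∈ W is the orthogonal projection of f onto W. Writing g = a_0 + a_1 x + a_2 x^2, the coefficients solve the normal equations G · a = b where
  G_{ij} = <φ_i, φ_j> and b_i = <f, φ_i>, with φ_0 = 1, φ_1 = x, φ_2 = x^2.
G =
  [2, 0, 2/3]
  [0, 2/3, 0]
  [2/3, 0, 2/5],
b = (16/3, -4/5, 32/15).
Solving gives a_0 = 2, a_1 = -6/5, a_2 = 2, so
  g(x) = 2*x^2 - 6*x/5 + 2.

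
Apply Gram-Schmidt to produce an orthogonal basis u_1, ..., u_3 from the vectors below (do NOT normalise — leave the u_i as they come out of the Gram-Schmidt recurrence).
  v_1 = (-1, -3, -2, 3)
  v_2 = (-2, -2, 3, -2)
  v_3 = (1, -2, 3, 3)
Orthogonal basis:
  u_1 = (-1, -3, -2, 3)
  u_2 = (-50/23, -58/23, 61/23, -34/23)
  u_3 = (949/467, -76/467, 1336/467, 1131/467)

Apply the Gram-Schmidt recurrence
  u_1 = v_1
  u_i = v_i − Σ_{j<i} ((v_i · u_j) / (u_j · u_j)) · u_j.

Step by step this gives:
  u_1 = (-1, -3, -2, 3)
  u_2 = (-50/23, -58/23, 61/23, -34/23)
  u_3 = (949/467, -76/467, 1336/467, 1131/467)

Orthogonality check:
  u_2 · u_1 = 0 (should be 0)
  u_3 · u_1 = 0 (should be 0)
  u_3 · u_2 = 0 (should be 0)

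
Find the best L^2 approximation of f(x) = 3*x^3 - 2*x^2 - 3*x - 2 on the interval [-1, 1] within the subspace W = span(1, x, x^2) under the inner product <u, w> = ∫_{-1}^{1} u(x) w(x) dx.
g(x) = -2*x^2 - 6*x/5 - 2

The best approximation g ∈ W is the orthogonal projection of f onto W. Writing g = a_0 + a_1 x + a_2 x^2, the coefficients solve the normal equations G · a = b where
  G_{ij} = <φ_i, φ_j> and b_i = <f, φ_i>, with φ_0 = 1, φ_1 = x, φ_2 = x^2.
G =
  [2, 0, 2/3]
  [0, 2/3, 0]
  [2/3, 0, 2/5],
b = (-16/3, -4/5, -32/15).
Solving gives a_0 = -2, a_1 = -6/5, a_2 = -2, so
  g(x) = -2*x^2 - 6*x/5 - 2.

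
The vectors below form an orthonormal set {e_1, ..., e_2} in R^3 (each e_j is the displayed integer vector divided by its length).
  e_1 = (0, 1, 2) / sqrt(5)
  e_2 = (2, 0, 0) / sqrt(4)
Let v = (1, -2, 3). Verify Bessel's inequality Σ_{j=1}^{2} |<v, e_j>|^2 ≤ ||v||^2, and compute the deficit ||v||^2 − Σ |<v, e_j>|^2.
Σ |<v, e_j>|^2 = 21/5; ||v||^2 = 14; deficit = 49/5

Write each e_j = u_j / sqrt(<u_j, u_j>) where u_j is the displayed integer vector. Then <v, e_j> = <v, u_j> / sqrt(<u_j, u_j>), so |<v, e_j>|^2 = <v, u_j>^2 / <u_j, u_j>.
Coefficients: <v, e_1> = 4/sqrt(5), <v, e_2> = 2/sqrt(4).
Square and sum: Σ |<v, e_j>|^2 = 21/5.
Compute ||v||^2 = v·v = 14.
Deficit = 14 − 21/5 = 49/5 ≥ 0, confirming Bessel's inequality. (The deficit equals ||v − Σ <v,e_j> e_j||^2, the squared distance from v to span{e_j}.)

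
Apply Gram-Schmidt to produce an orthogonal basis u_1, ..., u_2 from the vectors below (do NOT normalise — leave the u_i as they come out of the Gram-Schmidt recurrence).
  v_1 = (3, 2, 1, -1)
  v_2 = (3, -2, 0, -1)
Orthogonal basis:
  u_1 = (3, 2, 1, -1)
  u_2 = (9/5, -14/5, -2/5, -3/5)

Apply the Gram-Schmidt recurrence
  u_1 = v_1
  u_i = v_i − Σ_{j<i} ((v_i · u_j) / (u_j · u_j)) · u_j.

Step by step this gives:
  u_1 = (3, 2, 1, -1)
  u_2 = (9/5, -14/5, -2/5, -3/5)

Orthogonality check:
  u_2 · u_1 = 0 (should be 0)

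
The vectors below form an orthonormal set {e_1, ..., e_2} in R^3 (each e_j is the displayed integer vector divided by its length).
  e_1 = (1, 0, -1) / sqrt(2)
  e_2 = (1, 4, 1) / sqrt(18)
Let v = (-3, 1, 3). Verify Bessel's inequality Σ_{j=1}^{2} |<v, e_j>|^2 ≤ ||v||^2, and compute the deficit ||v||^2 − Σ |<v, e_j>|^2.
Σ |<v, e_j>|^2 = 170/9; ||v||^2 = 19; deficit = 1/9

Write each e_j = u_j / sqrt(<u_j, u_j>) where u_j is the displayed integer vector. Then <v, e_j> = <v, u_j> / sqrt(<u_j, u_j>), so |<v, e_j>|^2 = <v, u_j>^2 / <u_j, u_j>.
Coefficients: <v, e_1> = -6/sqrt(2), <v, e_2> = 4/sqrt(18).
Square and sum: Σ |<v, e_j>|^2 = 170/9.
Compute ||v||^2 = v·v = 19.
Deficit = 19 − 170/9 = 1/9 ≥ 0, confirming Bessel's inequality. (The deficit equals ||v − Σ <v,e_j> e_j||^2, the squared distance from v to span{e_j}.)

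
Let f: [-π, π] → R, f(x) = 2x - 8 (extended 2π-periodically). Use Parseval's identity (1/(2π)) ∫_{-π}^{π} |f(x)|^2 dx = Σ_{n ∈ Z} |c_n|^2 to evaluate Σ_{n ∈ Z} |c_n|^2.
Σ |c_n|^2 = 4π^2/3 + 64

Expand and integrate term by term over [-π, π]:
  ∫ (2x)^2 dx = 4·(2π^3/3); ∫ 2·2·(-8)·x dx = 0 (odd integrand); ∫ (-8)^2 dx = 64·2π.
So (1/(2π)) ∫_{-π}^{π} (2x - 8)^2 dx = 4π^2/3 + 64 = 4π^2/3 + 64.
Parseval ⇒ Σ |c_n|^2 = 4π^2/3 + 64.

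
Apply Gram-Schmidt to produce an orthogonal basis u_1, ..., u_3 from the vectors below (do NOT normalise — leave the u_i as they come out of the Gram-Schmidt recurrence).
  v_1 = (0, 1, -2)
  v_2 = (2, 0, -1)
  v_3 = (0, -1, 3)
Orthogonal basis:
  u_1 = (0, 1, -2)
  u_2 = (2, -2/5, -1/5)
  u_3 = (2/21, 8/21, 4/21)

Apply the Gram-Schmidt recurrence
  u_1 = v_1
  u_i = v_i − Σ_{j<i} ((v_i · u_j) / (u_j · u_j)) · u_j.

Step by step this gives:
  u_1 = (0, 1, -2)
  u_2 = (2, -2/5, -1/5)
  u_3 = (2/21, 8/21, 4/21)

Orthogonality check:
  u_2 · u_1 = 0 (should be 0)
  u_3 · u_1 = 0 (should be 0)
  u_3 · u_2 = 0 (should be 0)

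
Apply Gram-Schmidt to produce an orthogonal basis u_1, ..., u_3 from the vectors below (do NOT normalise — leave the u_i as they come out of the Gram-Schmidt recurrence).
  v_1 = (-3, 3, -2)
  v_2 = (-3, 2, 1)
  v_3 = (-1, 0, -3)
Orthogonal basis:
  u_1 = (-3, 3, -2)
  u_2 = (-27/22, 5/22, 24/11)
  u_3 = (-112/139, -144/139, -48/139)

Apply the Gram-Schmidt recurrence
  u_1 = v_1
  u_i = v_i − Σ_{j<i} ((v_i · u_j) / (u_j · u_j)) · u_j.

Step by step this gives:
  u_1 = (-3, 3, -2)
  u_2 = (-27/22, 5/22, 24/11)
  u_3 = (-112/139, -144/139, -48/139)

Orthogonality check:
  u_2 · u_1 = 0 (should be 0)
  u_3 · u_1 = 0 (should be 0)
  u_3 · u_2 = 0 (should be 0)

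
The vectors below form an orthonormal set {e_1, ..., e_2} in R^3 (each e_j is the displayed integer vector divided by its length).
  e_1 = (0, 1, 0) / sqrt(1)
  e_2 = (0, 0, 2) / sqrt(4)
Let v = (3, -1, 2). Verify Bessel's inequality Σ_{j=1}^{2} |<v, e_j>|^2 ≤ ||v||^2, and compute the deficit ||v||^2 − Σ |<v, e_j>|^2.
Σ |<v, e_j>|^2 = 5; ||v||^2 = 14; deficit = 9

Write each e_j = u_j / sqrt(<u_j, u_j>) where u_j is the displayed integer vector. Then <v, e_j> = <v, u_j> / sqrt(<u_j, u_j>), so |<v, e_j>|^2 = <v, u_j>^2 / <u_j, u_j>.
Coefficients: <v, e_1> = -1/sqrt(1), <v, e_2> = 4/sqrt(4).
Square and sum: Σ |<v, e_j>|^2 = 5.
Compute ||v||^2 = v·v = 14.
Deficit = 14 − 5 = 9 ≥ 0, confirming Bessel's inequality. (The deficit equals ||v − Σ <v,e_j> e_j||^2, the squared distance from v to span{e_j}.)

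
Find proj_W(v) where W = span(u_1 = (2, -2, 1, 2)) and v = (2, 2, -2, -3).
proj_W(v) = (-16/13, 16/13, -8/13, -16/13)

Set up U = [u_1 | ... | u_1] ∈ R^(4×1). The projector onto W = col(U) is P = U (U^T U)^(-1) U^T.
Compute U^T U =
  [13],
and U^T v = (-8).
Solve U^T U · c = U^T v for the coefficients: c = (-8/13). The projection is proj_W(v) = U c.
Check: (v - proj_W(v)) · u_1 = 0  (should be 0).
Result: proj_W(v) = (-16/13, 16/13, -8/13, -16/13).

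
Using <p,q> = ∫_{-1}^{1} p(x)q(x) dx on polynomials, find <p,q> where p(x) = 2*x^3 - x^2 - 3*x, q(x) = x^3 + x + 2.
<p,q> = -332/105

Expand the product: p(x)·q(x) = 2*x^6 - x^5 - x^4 + 3*x^3 - 5*x^2 - 6*x.
∫_{-1}^{1} of each monomial x^k gives [2/(k+1) if k even, 0 if k odd]. Integrating term-by-term (or equivalently evaluating the antiderivative F(x) = 2*x^7/7 - x^6/6 - x^5/5 + 3*x^4/4 - 5*x^3/3 - 3*x^2 at the endpoints):
  F(1) − F(−1) = -1679/420 − (-117/140) = -332/105.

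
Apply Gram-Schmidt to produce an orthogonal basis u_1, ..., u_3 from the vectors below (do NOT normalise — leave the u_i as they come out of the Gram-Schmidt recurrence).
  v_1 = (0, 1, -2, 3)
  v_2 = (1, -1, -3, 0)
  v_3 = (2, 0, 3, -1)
Orthogonal basis:
  u_1 = (0, 1, -2, 3)
  u_2 = (1, -19/14, -16/7, -15/14)
  u_3 = (311/129, 11/129, 100/129, 21/43)

Apply the Gram-Schmidt recurrence
  u_1 = v_1
  u_i = v_i − Σ_{j<i} ((v_i · u_j) / (u_j · u_j)) · u_j.

Step by step this gives:
  u_1 = (0, 1, -2, 3)
  u_2 = (1, -19/14, -16/7, -15/14)
  u_3 = (311/129, 11/129, 100/129, 21/43)

Orthogonality check:
  u_2 · u_1 = 0 (should be 0)
  u_3 · u_1 = 0 (should be 0)
  u_3 · u_2 = 0 (should be 0)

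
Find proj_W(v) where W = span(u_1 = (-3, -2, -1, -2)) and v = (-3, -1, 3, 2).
proj_W(v) = (-2/3, -4/9, -2/9, -4/9)

Set up U = [u_1 | ... | u_1] ∈ R^(4×1). The projector onto W = col(U) is P = U (U^T U)^(-1) U^T.
Compute U^T U =
  [18],
and U^T v = (4).
Solve U^T U · c = U^T v for the coefficients: c = (2/9). The projection is proj_W(v) = U c.
Check: (v - proj_W(v)) · u_1 = 0  (should be 0).
Result: proj_W(v) = (-2/3, -4/9, -2/9, -4/9).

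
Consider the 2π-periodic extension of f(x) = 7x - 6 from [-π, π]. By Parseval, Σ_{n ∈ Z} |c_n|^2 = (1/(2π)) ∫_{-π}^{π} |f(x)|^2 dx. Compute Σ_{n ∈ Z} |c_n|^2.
Σ |c_n|^2 = 49π^2/3 + 36

Expand and integrate term by term over [-π, π]:
  ∫ (7x)^2 dx = 49·(2π^3/3); ∫ 2·7·(-6)·x dx = 0 (odd integrand); ∫ (-6)^2 dx = 36·2π.
So (1/(2π)) ∫_{-π}^{π} (7x - 6)^2 dx = 49π^2/3 + 36 = 49π^2/3 + 36.
Parseval ⇒ Σ |c_n|^2 = 49π^2/3 + 36.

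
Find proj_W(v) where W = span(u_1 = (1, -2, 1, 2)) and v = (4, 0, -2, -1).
proj_W(v) = (0, 0, 0, 0)

Set up U = [u_1 | ... | u_1] ∈ R^(4×1). The projector onto W = col(U) is P = U (U^T U)^(-1) U^T.
Compute U^T U =
  [10],
and U^T v = (0).
Solve U^T U · c = U^T v for the coefficients: c = (0). The projection is proj_W(v) = U c.
Check: (v - proj_W(v)) · u_1 = 0  (should be 0).
Result: proj_W(v) = (0, 0, 0, 0).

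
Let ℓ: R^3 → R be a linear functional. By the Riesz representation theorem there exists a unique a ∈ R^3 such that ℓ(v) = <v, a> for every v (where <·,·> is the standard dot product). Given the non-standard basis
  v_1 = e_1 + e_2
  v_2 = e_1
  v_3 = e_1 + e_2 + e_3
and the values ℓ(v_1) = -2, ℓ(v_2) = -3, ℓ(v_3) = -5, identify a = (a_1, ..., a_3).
a = (-3, 1, -3)

Write a = (a_1, ..., a_3) in the standard basis. For each basis vector v_i, ℓ(v_i) = <v_i, a> is a linear equation in the a_j's. Collect the n equations into a matrix system V a = ℓ, where row i of V is v_i (expressed in the standard basis). Since V is invertible (lower-triangular with 1s on the diagonal, up to permutation), solve by back-substitution:
  V =
[[1, 1, 0],
 [1, 0, 0],
 [1, 1, 1]]
  V a = (-2, -3, -5)
Solving gives a = (-3, 1, -3).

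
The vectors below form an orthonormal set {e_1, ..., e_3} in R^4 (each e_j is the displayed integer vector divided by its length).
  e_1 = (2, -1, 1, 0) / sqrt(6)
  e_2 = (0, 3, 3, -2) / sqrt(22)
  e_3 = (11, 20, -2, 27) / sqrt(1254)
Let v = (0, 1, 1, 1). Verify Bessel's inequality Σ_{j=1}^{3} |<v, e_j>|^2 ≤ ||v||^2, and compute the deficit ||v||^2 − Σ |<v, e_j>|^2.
Σ |<v, e_j>|^2 = 89/38; ||v||^2 = 3; deficit = 25/38

Write each e_j = u_j / sqrt(<u_j, u_j>) where u_j is the displayed integer vector. Then <v, e_j> = <v, u_j> / sqrt(<u_j, u_j>), so |<v, e_j>|^2 = <v, u_j>^2 / <u_j, u_j>.
Coefficients: <v, e_1> = 0/sqrt(6), <v, e_2> = 4/sqrt(22), <v, e_3> = 45/sqrt(1254).
Square and sum: Σ |<v, e_j>|^2 = 89/38.
Compute ||v||^2 = v·v = 3.
Deficit = 3 − 89/38 = 25/38 ≥ 0, confirming Bessel's inequality. (The deficit equals ||v − Σ <v,e_j> e_j||^2, the squared distance from v to span{e_j}.)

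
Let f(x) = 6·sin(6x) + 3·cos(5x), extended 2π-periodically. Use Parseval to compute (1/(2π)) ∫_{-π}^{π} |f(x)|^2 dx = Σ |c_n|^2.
Σ |c_n|^2 = 45/2

Expand |f|^2 and use orthogonality of {sin(nx), cos(mx)} on [-π, π]:
  ∫_{-π}^{π} sin(nx)^2 dx = π, ∫ cos(mx)^2 dx = π, and cross terms integrate to 0.
So ∫_{-π}^{π} f(x)^2 dx = 6^2 · π + 3^2 · π = (36 + 9)π.
Divide by 2π: (36 + 9)/2 = 45/2.
By Parseval, this equals Σ |c_n|^2.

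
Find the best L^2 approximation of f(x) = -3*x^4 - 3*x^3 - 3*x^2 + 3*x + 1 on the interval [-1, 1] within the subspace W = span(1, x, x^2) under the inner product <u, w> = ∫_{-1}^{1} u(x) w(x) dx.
g(x) = -39*x^2/7 + 6*x/5 + 44/35

The best approximation g ∈ W is the orthogonal projection of f onto W. Writing g = a_0 + a_1 x + a_2 x^2, the coefficients solve the normal equations G · a = b where
  G_{ij} = <φ_i, φ_j> and b_i = <f, φ_i>, with φ_0 = 1, φ_1 = x, φ_2 = x^2.
G =
  [2, 0, 2/3]
  [0, 2/3, 0]
  [2/3, 0, 2/5],
b = (-6/5, 4/5, -146/105).
Solving gives a_0 = 44/35, a_1 = 6/5, a_2 = -39/7, so
  g(x) = -39*x^2/7 + 6*x/5 + 44/35.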